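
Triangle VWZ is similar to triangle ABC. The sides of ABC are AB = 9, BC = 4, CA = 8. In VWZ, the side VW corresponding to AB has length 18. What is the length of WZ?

Since the triangles are similar, the ratio of corresponding sides is constant.
Scale factor k = VW / AB = 18 / 9 = 2
WZ = k * BC = 2 * 4 = 8

8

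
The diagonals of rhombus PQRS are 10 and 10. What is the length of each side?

The diagonals of a rhombus bisect each other at right angles.
Half-diagonals: 10/2 = 5 and 10/2 = 5
side = sqrt(5^2 + 5^2)
side = sqrt(25 + 25)
side = sqrt(50) = 5*sqrt(2)

5*sqrt(2)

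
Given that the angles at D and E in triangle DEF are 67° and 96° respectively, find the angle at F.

Let angle F = x. Then 67 + 96 + x = 180.
x = 180 - 163 = 17 degrees.

17 degrees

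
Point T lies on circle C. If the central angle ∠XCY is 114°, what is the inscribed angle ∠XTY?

Inscribed angle = 114° / 2 = 57° (inscribed angle theorem).

57°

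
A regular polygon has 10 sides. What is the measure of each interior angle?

Each interior angle of a regular n-gon is (n - 2) * 180 / n.
For n = 10: (10 - 2) * 180 / 10 = 1440/10 = 144 degrees.

144 degrees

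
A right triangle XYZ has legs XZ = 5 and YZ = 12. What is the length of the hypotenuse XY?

By the Pythagorean theorem: XY^2 = XZ^2 + YZ^2
XY^2 = 5^2 + 12^2 = 25 + 144 = 169
XY = sqrt(169) = 13

13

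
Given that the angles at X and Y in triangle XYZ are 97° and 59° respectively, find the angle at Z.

angle Z = 180 - 97 - 59 = 24 degrees.

24 degrees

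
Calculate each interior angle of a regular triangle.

Each interior angle of a regular n-gon is (n - 2) * 180 / n.
For n = 3: (3 - 2) * 180 / 3 = 180/3 = 60 degrees.

60 degrees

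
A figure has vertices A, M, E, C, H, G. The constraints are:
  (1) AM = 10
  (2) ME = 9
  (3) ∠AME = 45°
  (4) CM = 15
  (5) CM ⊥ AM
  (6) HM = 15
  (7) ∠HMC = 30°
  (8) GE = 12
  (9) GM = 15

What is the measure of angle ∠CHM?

Step 1: By the law of cosines on triangle HMC: HC² = 15² + 15² − 2·15·15·cos(30°) = 60.29, so HC ≈ 7.76.
Step 2: By the inverse law of cosines on triangle CHM: cos(∠CHM) = (7.76² + 15² − 15²) / (2·7.76·15) = 60.29/232.94 = 0.2588, so ∠CHM = 75°.

Therefore, the measure of angle ∠CHM = 75°.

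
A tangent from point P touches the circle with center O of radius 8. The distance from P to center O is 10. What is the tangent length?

Let T be the point of tangency. Then OT ⊥ PT (radius ⊥ tangent).
In right triangle OTP: OP² = OT² + PT²
10² = 8² + PT²
PT² = 36, PT = 6

6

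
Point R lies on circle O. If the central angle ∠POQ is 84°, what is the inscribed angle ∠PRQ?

By the inscribed angle theorem, the inscribed angle is half the central angle.
Inscribed angle = 84° / 2 = 42°

42°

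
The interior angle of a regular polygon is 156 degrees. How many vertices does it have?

The exterior angle is the supplement of the interior angle: 180 - 156 = 24 degrees.
Since the exterior angles of any convex polygon sum to 360 degrees, the number of sides is 360 / 24 = 15.

15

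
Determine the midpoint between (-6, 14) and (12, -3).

M = ((x₁ + x₂)/2, (y₁ + y₂)/2)
= ((-6 + 12)/2, (14 + -3)/2)
= (6/2, 11/2) = (3, 11/2)

(3, 11/2)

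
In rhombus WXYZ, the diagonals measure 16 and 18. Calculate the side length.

In a rhombus, the diagonals bisect each other perpendicularly, creating four congruent right triangles.
Each triangle has legs 8 (half of 16) and 9 (half of 18).
The hypotenuse of each right triangle is a side of the rhombus:
side = sqrt(8^2 + 9^2) = sqrt(145)

sqrt(145)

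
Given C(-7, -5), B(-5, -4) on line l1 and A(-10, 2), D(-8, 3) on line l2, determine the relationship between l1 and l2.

Slope of line 1: m1 = (-4 - -5)/(-5 - -7) = 1/2 = 1/2
Slope of line 2: m2 = (3 - 2)/(-8 - -10) = 1/2 = 1/2
m1 = m2, so the lines are parallel.

Parallel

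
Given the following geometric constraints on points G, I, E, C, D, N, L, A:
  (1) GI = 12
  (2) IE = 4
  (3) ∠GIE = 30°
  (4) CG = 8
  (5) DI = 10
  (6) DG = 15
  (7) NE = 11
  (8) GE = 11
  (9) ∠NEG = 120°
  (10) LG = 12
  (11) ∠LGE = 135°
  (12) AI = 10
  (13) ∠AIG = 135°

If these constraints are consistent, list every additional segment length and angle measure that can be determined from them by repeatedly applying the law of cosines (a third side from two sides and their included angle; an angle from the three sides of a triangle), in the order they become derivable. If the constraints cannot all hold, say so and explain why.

These constraints are not satisfiable: (1), (2) and (3) already determine GE: by the law of cosines GE² = 12² + 4² − 2·12·4·cos(30°) = 76.86, so GE ≈ 8.77, which contradicts (8) GE = 11. No planar figure meets all of them, so nothing further can be derived.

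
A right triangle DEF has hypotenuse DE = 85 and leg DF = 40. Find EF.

By the Pythagorean theorem: EF^2 = DE^2 - DF^2
EF^2 = 85^2 - 40^2 = 7225 - 1600 = 5625
EF = sqrt(5625) = 75

75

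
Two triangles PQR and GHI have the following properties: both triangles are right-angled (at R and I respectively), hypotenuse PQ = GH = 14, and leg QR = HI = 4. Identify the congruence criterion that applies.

The given information provides:
both triangles are right-angled (at R and I respectively), hypotenuse PQ = GH = 14, and leg QR = HI = 4
This matches the HL congruence theorem.
The hypotenuse and one leg of two right triangles are equal (Hypotenuse-Leg).

HL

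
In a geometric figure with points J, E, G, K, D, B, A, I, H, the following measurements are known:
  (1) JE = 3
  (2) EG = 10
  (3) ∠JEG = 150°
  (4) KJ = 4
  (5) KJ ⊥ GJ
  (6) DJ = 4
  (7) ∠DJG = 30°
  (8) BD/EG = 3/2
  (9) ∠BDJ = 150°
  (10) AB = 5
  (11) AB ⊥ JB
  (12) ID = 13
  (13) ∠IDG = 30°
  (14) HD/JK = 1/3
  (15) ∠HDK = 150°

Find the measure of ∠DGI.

Step 1: By the law of cosines on triangle JEG: JG² = 3² + 10² − 2·3·10·cos(150°) = 160.96, so JG ≈ 12.69.
Step 2: By the law of cosines on triangle GJD: GD² = 12.69² + 4² − 2·12.69·4·cos(30°) = 89.06, so GD ≈ 9.44.
Step 3: By the law of cosines on triangle GDI: GI² = 9.44² + 13² − 2·9.44·13·cos(30°) = 45.57, so GI ≈ 6.75.
Step 4: By the inverse law of cosines on triangle DGI: cos(∠DGI) = (9.44² + 6.75² − 13²) / (2·9.44·6.75) = -34.37/127.41 = -0.2698, so ∠DGI = 105.65°.

Therefore, the measure of angle ∠DGI = 105.65°.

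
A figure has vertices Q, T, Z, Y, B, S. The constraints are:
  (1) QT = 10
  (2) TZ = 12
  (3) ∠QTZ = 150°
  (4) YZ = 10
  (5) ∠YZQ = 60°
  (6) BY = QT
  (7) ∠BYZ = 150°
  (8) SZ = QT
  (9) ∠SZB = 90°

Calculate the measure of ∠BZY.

From the given relations: BY = QT = 10.
Step 1: By the law of cosines on triangle ZYB: ZB² = 10² + 10² − 2·10·10·cos(150°) = 373.21, so ZB ≈ 19.32.
Step 2: By the inverse law of cosines on triangle BZY: cos(∠BZY) = (19.32² + 10² − 10²) / (2·19.32·10) = 373.21/386.37 = 0.9659, so ∠BZY = 15°.

Therefore, the measure of angle ∠BZY = 15°.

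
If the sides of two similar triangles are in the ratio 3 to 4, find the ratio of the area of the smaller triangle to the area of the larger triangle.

The ratio of areas of similar triangles equals the square of the side ratio.
Side ratio = 3:4
Area ratio = (3/4)^2 = 9/16 = 9:16

9:16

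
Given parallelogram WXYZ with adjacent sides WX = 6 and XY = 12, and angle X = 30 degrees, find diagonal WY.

Law of cosines: d^2 = 6^2 + 12^2 - 2(6)(12)cos(30°) = 180 - 72*sqrt(3), so d = 6*sqrt(5 - 2*sqrt(3)).

6*sqrt(5 - 2*sqrt(3))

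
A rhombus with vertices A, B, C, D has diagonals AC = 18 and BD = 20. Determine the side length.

The diagonals of a rhombus bisect each other at right angles.
Half-diagonals: 18/2 = 9 and 20/2 = 10
side = sqrt(9^2 + 10^2)
side = sqrt(81 + 100)
side = sqrt(181)

sqrt(181)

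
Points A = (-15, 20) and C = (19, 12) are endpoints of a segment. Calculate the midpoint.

The midpoint is the average of the coordinates:
x: (-15 + 19)/2 = 2
y: (20 + 12)/2 = 16
Midpoint = (2, 16)

(2, 16)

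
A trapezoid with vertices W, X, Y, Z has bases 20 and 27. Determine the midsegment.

The midsegment (median) of a trapezoid connects the midpoints of the non-parallel sides.
Its length is the average of the two bases: (20 + 27) / 2 = 47/2.

47/2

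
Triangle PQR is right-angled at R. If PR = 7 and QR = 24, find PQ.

PQ = sqrt(7^2 + 24^2) = sqrt(625) = 25

25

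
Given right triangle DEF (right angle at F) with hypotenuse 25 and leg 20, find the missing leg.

Rearranging the Pythagorean theorem to solve for the unknown leg:
leg^2 = hypotenuse^2 - known_leg^2 = 625 - 400 = 225
leg = sqrt(225) = 15.

15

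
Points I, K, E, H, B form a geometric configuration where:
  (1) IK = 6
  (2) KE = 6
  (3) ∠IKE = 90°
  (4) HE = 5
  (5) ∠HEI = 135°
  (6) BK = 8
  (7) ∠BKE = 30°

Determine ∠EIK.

Step 1: By the law of cosines on triangle IKE: IE² = 6² + 6² − 2·6·6·cos(90°) = 72, so IE = 6·√2.
Step 2: By the inverse law of cosines on triangle EIK: cos(∠EIK) = ((6·√2)² + 6² − 6²) / (2·6·√2·6) = 72/101.82 = 0.7071, so ∠EIK = 45°.

Therefore, the measure of angle ∠EIK = 45°.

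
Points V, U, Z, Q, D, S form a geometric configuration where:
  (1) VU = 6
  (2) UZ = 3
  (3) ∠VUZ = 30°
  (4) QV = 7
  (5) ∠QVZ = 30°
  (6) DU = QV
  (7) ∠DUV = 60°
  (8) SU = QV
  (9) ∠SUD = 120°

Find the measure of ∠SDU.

From the given relations: DU = QV = 7; SU = QV = 7.
Step 1: By the law of cosines on triangle DUS: DS² = 7² + 7² − 2·7·7·cos(120°) = 147, so DS = 7·√3.
Step 2: By the inverse law of cosines on triangle SDU: cos(∠SDU) = ((7·√3)² + 7² − 7²) / (2·7·√3·7) = 147/169.74 = 0.866, so ∠SDU = 30°.

Therefore, the measure of angle ∠SDU = 30°.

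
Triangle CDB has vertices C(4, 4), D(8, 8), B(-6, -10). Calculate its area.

The Shoelace formula computes the area from vertex coordinates by summing cross products.
For vertices (4,4), (8,8), (-6,-10):
Signed sum = 4*8 - 8*4 + 8*-10 - -6*8 + -6*4 - 4*-10
= 0 + -32 + 16 = -16
Area = (1/2)|-16| = 8.

8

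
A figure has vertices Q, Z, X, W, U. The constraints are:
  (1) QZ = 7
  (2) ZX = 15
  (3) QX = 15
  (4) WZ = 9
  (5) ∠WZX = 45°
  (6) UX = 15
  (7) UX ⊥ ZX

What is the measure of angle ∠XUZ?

Step 1: By the law of cosines on triangle UXZ: UZ² = 15² + 15² − 2·15·15·cos(90°) = 450, so UZ = 15·√2.
Step 2: By the inverse law of cosines on triangle XUZ: cos(∠XUZ) = (15² + (15·√2)² − 15²) / (2·15·15·√2) = 450/636.4 = 0.7071, so ∠XUZ = 45°.

Therefore, the measure of angle ∠XUZ = 45°.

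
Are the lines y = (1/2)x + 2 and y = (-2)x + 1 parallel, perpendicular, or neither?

Slope of line 1: m1 = 1/2
Slope of line 2: m2 = -2
Two lines are perpendicular when the product of their slopes is -1 (negative reciprocals).
m1 * m2 = (1/2) * (-2) = -1, confirming perpendicularity.

Perpendicular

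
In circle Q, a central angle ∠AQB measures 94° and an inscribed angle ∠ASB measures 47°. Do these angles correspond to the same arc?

By the inscribed angle theorem, if both angles subtend the same arc, the inscribed angle must be half the central angle.
Half of 94° = 47°, which equals the given inscribed angle of 47°.
Therefore, yes, they correspond to the same arc.

Yes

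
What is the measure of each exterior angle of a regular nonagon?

Each exterior angle of a regular n-gon is 360 / n.
For n = 9: 360 / 9 = 40 degrees.

40 degrees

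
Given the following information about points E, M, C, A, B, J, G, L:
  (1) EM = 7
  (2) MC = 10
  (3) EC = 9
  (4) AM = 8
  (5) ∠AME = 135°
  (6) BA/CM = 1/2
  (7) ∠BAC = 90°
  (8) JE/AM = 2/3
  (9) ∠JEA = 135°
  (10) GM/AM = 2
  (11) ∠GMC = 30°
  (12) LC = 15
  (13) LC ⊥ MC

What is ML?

Step 1: By the law of cosines on triangle MCL: ML² = 10² + 15² − 2·10·15·cos(90°) = 325, so ML = 5·√13.

Therefore, the length of ML = 5·√13.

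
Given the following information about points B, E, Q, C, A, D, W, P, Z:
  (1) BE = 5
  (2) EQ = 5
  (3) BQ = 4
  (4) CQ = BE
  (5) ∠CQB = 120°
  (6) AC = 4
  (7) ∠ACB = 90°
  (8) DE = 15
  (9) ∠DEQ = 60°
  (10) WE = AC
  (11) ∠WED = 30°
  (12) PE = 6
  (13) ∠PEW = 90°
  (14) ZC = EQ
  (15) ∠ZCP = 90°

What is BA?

From the given relations: CQ = BE = 5.
Step 1: By the law of cosines on triangle BQC: BC² = 4² + 5² − 2·4·5·cos(120°) = 61, so BC = √61.
Step 2: By the law of cosines on triangle BCA: BA² = √61² + 4² − 2·√61·4·cos(90°) = 77, so BA = √77.

Therefore, the length of BA = √77.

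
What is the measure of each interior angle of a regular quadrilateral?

Each interior angle of a regular n-gon is (n - 2) * 180 / n.
For n = 4: (4 - 2) * 180 / 4 = 360/4 = 90 degrees.

90 degrees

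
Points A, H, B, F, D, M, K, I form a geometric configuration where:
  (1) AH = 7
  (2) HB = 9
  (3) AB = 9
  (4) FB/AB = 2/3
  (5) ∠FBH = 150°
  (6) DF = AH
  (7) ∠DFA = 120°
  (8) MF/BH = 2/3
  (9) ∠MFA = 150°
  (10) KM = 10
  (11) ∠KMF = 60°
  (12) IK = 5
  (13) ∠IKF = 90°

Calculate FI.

From the given relations: MF = 2/3·BH = 2/3·9 = 6.
Step 1: By the law of cosines on triangle FMK: FK² = 6² + 10² − 2·6·10·cos(60°) = 76, so FK = 2·√19.
Step 2: By the law of cosines on triangle FKI: FI² = (2·√19)² + 5² − 2·2·√19·5·cos(90°) = 101, so FI = √101.

Therefore, the length of FI = √101.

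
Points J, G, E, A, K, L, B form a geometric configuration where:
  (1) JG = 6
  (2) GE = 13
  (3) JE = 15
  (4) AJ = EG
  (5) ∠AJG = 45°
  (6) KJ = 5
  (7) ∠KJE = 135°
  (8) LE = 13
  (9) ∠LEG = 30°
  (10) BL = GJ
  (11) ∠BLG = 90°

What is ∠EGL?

Step 1: By the law of cosines on triangle GEL: GL² = 13² + 13² − 2·13·13·cos(30°) = 45.28, so GL ≈ 6.73.
Step 2: By the inverse law of cosines on triangle EGL: cos(∠EGL) = (13² + 6.73² − 13²) / (2·13·6.73) = 45.28/174.96 = 0.2588, so ∠EGL = 75°.

Therefore, the measure of angle ∠EGL = 75°.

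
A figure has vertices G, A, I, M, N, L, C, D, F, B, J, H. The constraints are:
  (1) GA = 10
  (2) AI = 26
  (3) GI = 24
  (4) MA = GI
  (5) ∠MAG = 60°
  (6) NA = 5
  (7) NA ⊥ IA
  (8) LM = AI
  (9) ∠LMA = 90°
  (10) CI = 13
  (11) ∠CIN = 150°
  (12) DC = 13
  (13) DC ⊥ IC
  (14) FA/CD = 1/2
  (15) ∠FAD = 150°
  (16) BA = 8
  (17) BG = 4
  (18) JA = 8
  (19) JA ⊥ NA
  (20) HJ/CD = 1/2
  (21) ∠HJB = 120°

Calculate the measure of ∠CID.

Step 1: By the law of cosines on triangle ICD: ID² = 13² + 13² − 2·13·13·cos(90°) = 338, so ID = 13·√2.
Step 2: By the inverse law of cosines on triangle CID: cos(∠CID) = (13² + (13·√2)² − 13²) / (2·13·13·√2) = 338/478 = 0.7071, so ∠CID = 45°.

Therefore, the measure of angle ∠CID = 45°.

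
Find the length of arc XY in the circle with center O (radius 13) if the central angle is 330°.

Arc length = 2πr × θ/360
= 2π × 13 × 11/12
= 143*pi/6

143*pi/6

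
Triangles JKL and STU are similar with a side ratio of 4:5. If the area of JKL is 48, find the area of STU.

The ratio of areas of similar triangles = (side ratio)^2.
Side ratio = 4:5, so area ratio = 16:25.
Area of STU / Area of JKL = 25/16
Area of STU = 48 * 25/16 = 75

75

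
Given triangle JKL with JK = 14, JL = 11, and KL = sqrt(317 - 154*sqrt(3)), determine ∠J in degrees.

cos(J) = (14² + 11² - (sqrt(317 - 154*sqrt(3)))²) / (2 × 14 × 11) = sqrt(3)/2, so J = arccos(sqrt(3)/2) = 30°.

30°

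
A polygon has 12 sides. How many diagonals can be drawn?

The number of diagonals in an n-gon is n(n - 3)/2.
For n = 12: 12(12 - 3)/2 = 12 × 9 / 2 = 54.

54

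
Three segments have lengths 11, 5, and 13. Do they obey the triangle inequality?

Yes.
The triangle inequality requires that the sum of any two sides exceeds the third.
Here 5 + 11 = 16 > 13, so the condition is met.

Yes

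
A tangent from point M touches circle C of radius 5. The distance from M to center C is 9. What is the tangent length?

tangent = √(d² - r²) = √(9² - 5²) = √(81 - 25) = √56 = 2*sqrt(14)

2*sqrt(14)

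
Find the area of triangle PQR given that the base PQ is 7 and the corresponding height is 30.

A triangle's area is half the area of a rectangle with the same base and height.
Area = (1/2) * 7 * 30 = 105.

105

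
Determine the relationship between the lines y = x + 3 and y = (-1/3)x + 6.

Slope of line 1: m1 = 1
Slope of line 2: m2 = -1/3
For parallel lines we need equal slopes: 1 != -1/3.
For perpendicular lines we need m1*m2 = -1: (1)(-1/3) = -1/3 != -1.
Since neither condition holds, the lines are neither parallel nor perpendicular.

Neither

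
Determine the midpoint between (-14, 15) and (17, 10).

The midpoint is the point halfway along the segment.
Move half the horizontal distance: -14 + (17 - -14)/2 = -14 + 31/2 = 3/2
Move half the vertical distance: 15 + (10 - 15)/2 = 15 + -5/2 = 25/2
Midpoint = (3/2, 25/2)

(3/2, 25/2)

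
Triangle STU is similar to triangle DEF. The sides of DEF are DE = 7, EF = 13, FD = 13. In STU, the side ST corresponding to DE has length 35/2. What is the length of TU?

k = 35/2/7 = 5/2. TU = 5/2 * 13 = 65/2.

65/2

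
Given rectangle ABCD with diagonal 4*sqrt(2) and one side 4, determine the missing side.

b = sqrt(d^2 - a^2) = sqrt(32 - 16) = sqrt(16) = 4

4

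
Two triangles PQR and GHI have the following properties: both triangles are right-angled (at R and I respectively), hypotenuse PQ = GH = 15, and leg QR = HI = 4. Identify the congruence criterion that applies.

Consider the given information: both triangles are right-angled (at R and I respectively), hypotenuse PQ = GH = 15, and leg QR = HI = 4
This is not SSS or AAS: SSS requires all three pairs of sides, but we don't have that. AAS requires two angles and a non-included side.
The correct criterion is HL. The hypotenuse and one leg of two right triangles are equal (Hypotenuse-Leg).

HL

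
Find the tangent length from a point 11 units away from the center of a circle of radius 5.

Let T be the point of tangency. Then CT ⊥ XT (radius ⊥ tangent).
In right triangle CTX: CX² = CT² + XT²
11² = 5² + XT²
XT² = 96, XT = 4*sqrt(6)

4*sqrt(6)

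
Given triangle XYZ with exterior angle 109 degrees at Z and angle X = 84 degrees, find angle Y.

The exterior angle theorem states that an exterior angle equals the sum of the two non-adjacent interior angles.
So 109 = 84 + angle Y, which gives angle Y = 109 - 84 = 25 degrees.

25 degrees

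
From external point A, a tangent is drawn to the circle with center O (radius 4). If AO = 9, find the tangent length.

The tangent, radius, and line from the external point to the center form a right triangle.
The right angle is where the tangent meets the radius.
By the Pythagorean theorem: tangent² + 4² = 9²
tangent² = 81 - 16 = 65
tangent = sqrt(65)

sqrt(65)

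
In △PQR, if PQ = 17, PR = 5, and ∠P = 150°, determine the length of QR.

Law of cosines: QR^2 = 17^2 + 5^2 - 2(17)(5)cos(150°) = 85*sqrt(3) + 314, so QR = sqrt(85*sqrt(3) + 314).

sqrt(85*sqrt(3) + 314)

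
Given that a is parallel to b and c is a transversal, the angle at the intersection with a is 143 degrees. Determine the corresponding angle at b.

Corresponding angles are equal: 143 degrees.

143 degrees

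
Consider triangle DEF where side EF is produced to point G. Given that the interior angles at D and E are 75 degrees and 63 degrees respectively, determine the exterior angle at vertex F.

Exterior angle = 75 + 63 = 138 degrees (exterior angle theorem).

138 degrees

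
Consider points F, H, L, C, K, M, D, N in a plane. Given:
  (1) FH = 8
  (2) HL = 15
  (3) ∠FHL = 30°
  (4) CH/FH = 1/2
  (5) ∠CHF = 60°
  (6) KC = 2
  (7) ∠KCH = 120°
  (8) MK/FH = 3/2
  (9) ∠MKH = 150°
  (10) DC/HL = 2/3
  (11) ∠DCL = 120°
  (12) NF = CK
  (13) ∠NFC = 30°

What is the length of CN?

From the given relations: CH = 1/2·FH = 1/2·8 = 4; NF = CK = 2.
Step 1: By the law of cosines on triangle FHC: FC² = 8² + 4² − 2·8·4·cos(60°) = 48, so FC = 4·√3.
Step 2: By the law of cosines on triangle CFN: CN² = (4·√3)² + 2² − 2·4·√3·2·cos(30°) = 28, so CN = 2·√7.

Therefore, the length of CN = 2·√7.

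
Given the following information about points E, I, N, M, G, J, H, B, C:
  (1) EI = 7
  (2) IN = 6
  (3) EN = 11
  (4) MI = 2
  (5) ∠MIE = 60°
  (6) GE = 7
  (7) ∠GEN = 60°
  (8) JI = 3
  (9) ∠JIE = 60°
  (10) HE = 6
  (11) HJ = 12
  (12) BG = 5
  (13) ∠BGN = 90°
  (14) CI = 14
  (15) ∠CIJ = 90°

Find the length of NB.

Step 1: By the law of cosines on triangle GEN: GN² = 7² + 11² − 2·7·11·cos(60°) = 93, so GN = √93.
Step 2: By the law of cosines on triangle NGB: NB² = √93² + 5² − 2·√93·5·cos(90°) = 118, so NB = √118.

Therefore, the length of NB = √118.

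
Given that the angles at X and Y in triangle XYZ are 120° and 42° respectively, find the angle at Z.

Let angle Z = x. Then 120 + 42 + x = 180.
x = 180 - 162 = 18 degrees.

18 degrees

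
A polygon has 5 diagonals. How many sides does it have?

Using d = n(n - 3)/2, we solve 5 = n(n - 3)/2.
So n(n - 3) = 10.
Testing n = 5: 5 * 2 = 10 = 10. Correct.
The polygon has 5 sides.

5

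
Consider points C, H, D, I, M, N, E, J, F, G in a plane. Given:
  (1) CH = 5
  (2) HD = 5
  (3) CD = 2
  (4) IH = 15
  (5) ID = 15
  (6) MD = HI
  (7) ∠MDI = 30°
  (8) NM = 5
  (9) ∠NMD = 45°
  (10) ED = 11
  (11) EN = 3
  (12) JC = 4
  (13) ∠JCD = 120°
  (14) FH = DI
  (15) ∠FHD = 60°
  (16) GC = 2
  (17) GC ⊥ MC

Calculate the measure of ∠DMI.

From the given relations: MD = HI = 15.
Step 1: By the law of cosines on triangle MDI: MI² = 15² + 15² − 2·15·15·cos(30°) = 60.29, so MI ≈ 7.76.
Step 2: By the inverse law of cosines on triangle DMI: cos(∠DMI) = (15² + 7.76² − 15²) / (2·15·7.76) = 60.29/232.94 = 0.2588, so ∠DMI = 75°.

Therefore, the measure of angle ∠DMI = 75°.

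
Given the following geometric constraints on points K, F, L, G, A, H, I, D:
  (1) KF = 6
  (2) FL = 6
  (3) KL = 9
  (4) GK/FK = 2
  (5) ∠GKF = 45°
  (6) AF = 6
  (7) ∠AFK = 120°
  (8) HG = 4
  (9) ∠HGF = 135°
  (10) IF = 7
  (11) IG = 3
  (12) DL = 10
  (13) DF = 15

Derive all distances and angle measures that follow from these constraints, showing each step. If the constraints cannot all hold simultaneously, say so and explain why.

The constraints are consistent.

From the given relations:
  GK = 2·FK = 2·6 = 12

Step 1: From KF = 6, FA = 6, and ∠KFA = 120°, by the law of cosines:
  KA² = KF² + FA² - 2·KF·FA·cos(120°) = 36 + 36 + 36 = 108
  KA = 6·√3

Step 2: From FK = 6, KG = 12, and ∠FKG = 45°, by the law of cosines:
  FG² = FK² + KG² - 2·FK·KG·cos(45°) = 36 + 144 - 101.8 = 78.18
  FG ≈ 8.84

Step 3: From KF = 6, KL = 9, FL = 6, by the inverse law of cosines:
  cos(∠FKL) = (KF² + KL² - FL²) / (2·KF·KL)
  ∠FKL = 41.41°

Step 4: From FD = 15, FL = 6, DL = 10, by the inverse law of cosines:
  cos(∠DFL) = (FD² + FL² - DL²) / (2·FD·FL)
  ∠DFL = 26.56°

Step 5: From FK = 6, FL = 6, KL = 9, by the inverse law of cosines:
  cos(∠KFL) = (FK² + FL² - KL²) / (2·FK·FL)
  ∠KFL = 97.18°

Step 6: From LD = 10, LF = 6, DF = 15, by the inverse law of cosines:
  cos(∠DLF) = (LD² + LF² - DF²) / (2·LD·LF)
  ∠DLF = 137.87°

Step 7: From LF = 6, LK = 9, FK = 6, by the inverse law of cosines:
  cos(∠FLK) = (LF² + LK² - FK²) / (2·LF·LK)
  ∠FLK = 41.41°

Step 8: From DF = 15, DL = 10, FL = 6, by the inverse law of cosines:
  cos(∠FDL) = (DF² + DL² - FL²) / (2·DF·DL)
  ∠FDL = 15.56°

Step 9: From FG = 8.84, GH = 4, and ∠FGH = 135°, by the law of cosines:
  FH² = FG² + GH² - 2·FG·GH·cos(135°) = 78.18 + 16 + 50.02 = 144.2
  FH ≈ 12.01

Step 10: From KA = 6·√3, KF = 6, AF = 6, by the inverse law of cosines:
  cos(∠AKF) = (KA² + KF² - AF²) / (2·KA·KF)
  ∠AKF = 30°

Step 11: From FG = 8.84, FI = 7, GI = 3, by the inverse law of cosines:
  cos(∠GFI) = (FG² + FI² - GI²) / (2·FG·FI)
  ∠GFI = 17.31°

Step 12: From FG = 8.84, FK = 6, GK = 12, by the inverse law of cosines:
  cos(∠GFK) = (FG² + FK² - GK²) / (2·FG·FK)
  ∠GFK = 106.32°

Step 13: From GF = 8.84, GI = 3, FI = 7, by the inverse law of cosines:
  cos(∠FGI) = (GF² + GI² - FI²) / (2·GF·GI)
  ∠FGI = 43.98°

Step 14: From GF = 8.84, GK = 12, FK = 6, by the inverse law of cosines:
  cos(∠FGK) = (GF² + GK² - FK²) / (2·GF·GK)
  ∠FGK = 28.68°

Step 15: From AF = 6, AK = 6·√3, FK = 6, by the inverse law of cosines:
  cos(∠FAK) = (AF² + AK² - FK²) / (2·AF·AK)
  ∠FAK = 30°

Step 16: From IF = 7, IG = 3, FG = 8.84, by the inverse law of cosines:
  cos(∠FIG) = (IF² + IG² - FG²) / (2·IF·IG)
  ∠FIG = 118.71°

Step 17: From FG = 8.84, FH = 12.01, GH = 4, by the inverse law of cosines:
  cos(∠GFH) = (FG² + FH² - GH²) / (2·FG·FH)
  ∠GFH = 13.62°

Step 18: From HF = 12.01, HG = 4, FG = 8.84, by the inverse law of cosines:
  cos(∠FHG) = (HF² + HG² - FG²) / (2·HF·HG)
  ∠FHG = 31.38°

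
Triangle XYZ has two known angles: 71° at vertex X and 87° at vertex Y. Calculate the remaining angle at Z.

The interior angles sum to 180°: angle Z = 180 - 71 - 87 = 22°.
The triangle is acute (angles 71°, 87°, 22°).

22 degrees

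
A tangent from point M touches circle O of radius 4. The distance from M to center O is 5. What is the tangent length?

tangent = √(d² - r²) = √(5² - 4²) = √(25 - 16) = √9 = 3

3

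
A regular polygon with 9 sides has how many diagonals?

Total line segments between 9 vertices = C(9,2) = 36.
Subtract the 9 sides: 36 - 9 = 27 diagonals.

27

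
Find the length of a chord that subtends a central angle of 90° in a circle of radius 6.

Chord = 2(6) sin(45°) = 6*sqrt(2)

6*sqrt(2)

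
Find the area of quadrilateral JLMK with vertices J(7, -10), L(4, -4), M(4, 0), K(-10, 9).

Using the Shoelace formula for a quadrilateral (vertices in order):
Area = (1/2)|sum of (x_i * y_(i+1) - x_(i+1) * y_i)|
Terms: (7*-4 - 4*-10) = 12, (4*0 - 4*-4) = 16, (4*9 - -10*0) = 36, (-10*-10 - 7*9) = 37
Sum = 101
Area = (1/2)(101) = 101/2

101/2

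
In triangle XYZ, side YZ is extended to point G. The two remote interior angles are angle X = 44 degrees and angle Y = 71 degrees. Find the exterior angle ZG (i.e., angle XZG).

By the exterior angle theorem, an exterior angle of a triangle equals the sum of the two remote interior angles.
Exterior angle = angle X + angle Y
Exterior angle = 44 + 71 = 115 degrees

115 degrees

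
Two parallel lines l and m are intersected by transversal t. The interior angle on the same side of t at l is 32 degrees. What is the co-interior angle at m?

Co-interior angles sum to 180: 180 - 32 = 148 degrees.

148 degrees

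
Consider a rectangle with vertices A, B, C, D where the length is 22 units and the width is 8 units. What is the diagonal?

A rectangle's diagonal splits it into two right triangles, with the diagonal as the hypotenuse.
By the Pythagorean theorem, d^2 = 22^2 + 8^2 = 548.
Therefore d = sqrt(548) = 2*sqrt(137).

2*sqrt(137)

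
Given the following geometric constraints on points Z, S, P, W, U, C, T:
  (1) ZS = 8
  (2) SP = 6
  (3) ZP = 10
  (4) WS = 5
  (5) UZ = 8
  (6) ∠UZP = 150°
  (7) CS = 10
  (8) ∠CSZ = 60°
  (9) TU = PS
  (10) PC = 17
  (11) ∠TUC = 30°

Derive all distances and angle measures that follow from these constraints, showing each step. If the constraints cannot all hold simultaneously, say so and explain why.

These constraints are not satisfiable: by the triangle inequality in triangle SPC, (2) SP = 6 and (7) CS = 10 force PC ≤ 6 + 10 = 16, but (10) says PC = 17. No planar figure meets all of them, so nothing further can be derived.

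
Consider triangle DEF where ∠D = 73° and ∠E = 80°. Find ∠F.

angle F = 180 - 73 - 80 = 27 degrees.

27 degrees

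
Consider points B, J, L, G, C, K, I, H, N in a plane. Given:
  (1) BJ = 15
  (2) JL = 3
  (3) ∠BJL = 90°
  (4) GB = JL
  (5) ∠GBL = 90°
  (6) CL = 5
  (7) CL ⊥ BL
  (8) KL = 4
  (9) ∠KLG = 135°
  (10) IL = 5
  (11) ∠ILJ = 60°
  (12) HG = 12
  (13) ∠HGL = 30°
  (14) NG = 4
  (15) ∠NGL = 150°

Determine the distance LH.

From the given relations: GB = JL = 3.
Step 1: By the law of cosines on triangle LJB: LB² = 3² + 15² − 2·3·15·cos(90°) = 234, so LB = 3·√26.
Step 2: By the law of cosines on triangle LBG: LG² = (3·√26)² + 3² − 2·3·√26·3·cos(90°) = 243, so LG = 9·√3.
Step 3: By the law of cosines on triangle LGH: LH² = (9·√3)² + 12² − 2·9·√3·12·cos(30°) = 63, so LH = 3·√7.

Therefore, the length of LH = 3·√7.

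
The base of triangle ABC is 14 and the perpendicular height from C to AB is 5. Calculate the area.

Area = (1/2) * base * height
Area = (1/2) * 14 * 5
Area = 35

35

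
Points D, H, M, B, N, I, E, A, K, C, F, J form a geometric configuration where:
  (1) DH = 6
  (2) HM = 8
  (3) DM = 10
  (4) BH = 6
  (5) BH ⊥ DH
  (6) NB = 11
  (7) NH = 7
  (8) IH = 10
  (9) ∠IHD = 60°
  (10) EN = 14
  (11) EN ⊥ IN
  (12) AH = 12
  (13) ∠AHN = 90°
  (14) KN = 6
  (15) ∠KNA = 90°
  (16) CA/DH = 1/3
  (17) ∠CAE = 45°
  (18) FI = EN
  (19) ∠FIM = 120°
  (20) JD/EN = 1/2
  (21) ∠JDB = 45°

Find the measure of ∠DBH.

Step 1: By the law of cosines on triangle BHD: BD² = 6² + 6² − 2·6·6·cos(90°) = 72, so BD = 6·√2.
Step 2: By the inverse law of cosines on triangle DBH: cos(∠DBH) = ((6·√2)² + 6² − 6²) / (2·6·√2·6) = 72/101.82 = 0.7071, so ∠DBH = 45°.

Therefore, the measure of angle ∠DBH = 45°.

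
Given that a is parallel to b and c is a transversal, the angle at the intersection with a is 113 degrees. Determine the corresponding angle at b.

When a transversal crosses parallel lines, angles in the same position at each intersection are called corresponding angles.
These are always equal, so the answer is 113 degrees.

113 degrees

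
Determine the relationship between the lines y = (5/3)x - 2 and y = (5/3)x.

Slope of line 1: m1 = 5/3
Slope of line 2: m2 = 5/3
Two lines are parallel if and only if they have equal slopes (or both are vertical).
Here m1 = m2 = 5/3, confirming the lines are parallel.

Parallel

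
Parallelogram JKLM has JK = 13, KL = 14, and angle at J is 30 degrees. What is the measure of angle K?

Consecutive angles are supplementary: angle K = 180 - 30 = 150 degrees.

150 degrees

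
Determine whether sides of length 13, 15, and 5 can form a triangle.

Sort the sides: 5, 13, 15.
It suffices to check that the sum of the two smallest exceeds the largest:
5 + 13 = 18 > 15. ✓
Yes, a valid triangle can be formed.

Yes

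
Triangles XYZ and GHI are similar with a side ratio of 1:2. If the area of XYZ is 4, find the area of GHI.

Area ratio = (1/2)^2 = 1/4. Area of GHI = 4 * 4/1 = 16.

16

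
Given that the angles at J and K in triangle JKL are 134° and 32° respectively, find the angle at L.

By the triangle angle sum property, the three interior angles of any triangle add up to 180°.
We know angle J = 134° and angle K = 32°, so their sum is 166°.
Therefore angle L = 180° - 166° = 14°.

14 degrees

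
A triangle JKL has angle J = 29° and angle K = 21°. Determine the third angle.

By the triangle angle sum property, the three interior angles of any triangle add up to 180°.
We know angle J = 29° and angle K = 21°, so their sum is 50°.
Therefore angle L = 180° - 50° = 130°.

130 degrees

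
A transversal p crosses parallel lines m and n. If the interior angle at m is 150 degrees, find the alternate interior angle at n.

Alternate interior angles formed by parallel lines and a transversal are equal.
The given angle is 150 degrees.
The alternate interior angle = 150 degrees.

150 degrees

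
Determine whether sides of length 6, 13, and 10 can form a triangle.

For three segments to close into a triangle, no single side can be as long as the other two combined.
The longest side is 13, and 6 + 10 = 16 > 13.
A triangle can be formed.

Yes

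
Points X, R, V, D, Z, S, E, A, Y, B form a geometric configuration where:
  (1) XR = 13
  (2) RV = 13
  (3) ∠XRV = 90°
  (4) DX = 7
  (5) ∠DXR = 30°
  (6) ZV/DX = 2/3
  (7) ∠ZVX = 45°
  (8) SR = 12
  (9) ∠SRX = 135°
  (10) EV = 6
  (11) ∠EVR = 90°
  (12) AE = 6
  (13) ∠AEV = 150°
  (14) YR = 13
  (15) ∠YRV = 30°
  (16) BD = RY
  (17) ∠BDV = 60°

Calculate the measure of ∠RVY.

Step 1: By the law of cosines on triangle VRY: VY² = 13² + 13² − 2·13·13·cos(30°) = 45.28, so VY ≈ 6.73.
Step 2: By the inverse law of cosines on triangle RVY: cos(∠RVY) = (13² + 6.73² − 13²) / (2·13·6.73) = 45.28/174.96 = 0.2588, so ∠RVY = 75°.

Therefore, the measure of angle ∠RVY = 75°.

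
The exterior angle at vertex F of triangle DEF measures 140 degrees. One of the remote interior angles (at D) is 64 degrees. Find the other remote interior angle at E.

The exterior angle theorem states that an exterior angle equals the sum of the two non-adjacent interior angles.
So 140 = 64 + angle E, which gives angle E = 140 - 64 = 76 degrees.

76 degrees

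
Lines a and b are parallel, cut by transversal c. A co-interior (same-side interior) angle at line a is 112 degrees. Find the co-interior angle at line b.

Co-interior angles sum to 180: 180 - 112 = 68 degrees.

68 degrees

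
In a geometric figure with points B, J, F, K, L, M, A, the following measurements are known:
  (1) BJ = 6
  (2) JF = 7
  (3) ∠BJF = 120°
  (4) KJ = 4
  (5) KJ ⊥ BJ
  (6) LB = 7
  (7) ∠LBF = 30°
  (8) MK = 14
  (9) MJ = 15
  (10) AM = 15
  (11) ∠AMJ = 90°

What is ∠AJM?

Step 1: By the law of cosines on triangle JMA: JA² = 15² + 15² − 2·15·15·cos(90°) = 450, so JA = 15·√2.
Step 2: By the inverse law of cosines on triangle AJM: cos(∠AJM) = ((15·√2)² + 15² − 15²) / (2·15·√2·15) = 450/636.4 = 0.7071, so ∠AJM = 45°.

Therefore, the measure of angle ∠AJM = 45°.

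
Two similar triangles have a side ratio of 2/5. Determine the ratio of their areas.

Area scales with the square of linear dimensions. If every length is multiplied by 2/5, then the area is multiplied by (2/5)^2 = 4/25.
The area ratio is 4:25.

4:25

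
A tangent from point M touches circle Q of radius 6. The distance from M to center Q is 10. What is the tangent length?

The tangent, radius, and line from the external point to the center form a right triangle.
The right angle is where the tangent meets the radius.
By the Pythagorean theorem: tangent² + 6² = 10²
tangent² = 100 - 36 = 64
tangent = 8

8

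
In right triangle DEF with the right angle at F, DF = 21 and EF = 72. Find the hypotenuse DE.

In a right triangle, the square of the hypotenuse equals the sum of the squares of the two legs.
The legs are 21 and 72, so the hypotenuse = sqrt(441 + 5184) = sqrt(5625) = 75.

75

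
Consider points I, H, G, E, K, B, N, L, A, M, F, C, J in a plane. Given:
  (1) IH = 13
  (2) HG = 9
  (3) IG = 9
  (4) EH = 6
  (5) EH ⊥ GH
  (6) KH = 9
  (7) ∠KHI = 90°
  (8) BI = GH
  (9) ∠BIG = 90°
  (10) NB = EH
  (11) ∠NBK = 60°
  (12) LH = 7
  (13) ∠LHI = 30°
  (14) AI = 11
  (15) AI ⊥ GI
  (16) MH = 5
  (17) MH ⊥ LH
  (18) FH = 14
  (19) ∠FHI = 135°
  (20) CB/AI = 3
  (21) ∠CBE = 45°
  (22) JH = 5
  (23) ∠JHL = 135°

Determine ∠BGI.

From the given relations: BI = GH = 9.
Step 1: By the law of cosines on triangle GIB: GB² = 9² + 9² − 2·9·9·cos(90°) = 162, so GB = 9·√2.
Step 2: By the inverse law of cosines on triangle BGI: cos(∠BGI) = ((9·√2)² + 9² − 9²) / (2·9·√2·9) = 162/229.1 = 0.7071, so ∠BGI = 45°.

Therefore, the measure of angle ∠BGI = 45°.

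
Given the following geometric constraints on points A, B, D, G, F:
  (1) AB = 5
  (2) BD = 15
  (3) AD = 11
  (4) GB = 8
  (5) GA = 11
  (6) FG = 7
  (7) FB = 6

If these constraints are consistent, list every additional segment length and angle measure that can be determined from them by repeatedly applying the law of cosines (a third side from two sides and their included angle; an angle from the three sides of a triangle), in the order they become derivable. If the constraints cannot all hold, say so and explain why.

The constraints are consistent. Derivable facts, in order:
After 1 step:
- ∠ABD = 30.68°
- ∠ABG = 113.58°
- ∠ADB = 13.41°
- ∠AGB = 24.62°
- ∠BAD = 135.9°
- ∠BAG = 41.8°
- ∠BFG = 75.52°
- ∠BGF = 46.57°
- ∠FBG = 57.91°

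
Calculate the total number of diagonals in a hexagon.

Each of the 6 vertices connects to 3 non-adjacent vertices via diagonals.
Total connections = 6 × 3 = 18, but each diagonal is counted twice.
Number of diagonals = 18 / 2 = 9.

9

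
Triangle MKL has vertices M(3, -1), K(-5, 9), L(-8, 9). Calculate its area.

The Shoelace formula computes the area from vertex coordinates by summing cross products.
For vertices (3,-1), (-5,9), (-8,9):
Signed sum = 3*9 - -5*-1 + -5*9 - -8*9 + -8*-1 - 3*9
= 22 + 27 + -19 = 30
Area = (1/2)|30| = 15.

15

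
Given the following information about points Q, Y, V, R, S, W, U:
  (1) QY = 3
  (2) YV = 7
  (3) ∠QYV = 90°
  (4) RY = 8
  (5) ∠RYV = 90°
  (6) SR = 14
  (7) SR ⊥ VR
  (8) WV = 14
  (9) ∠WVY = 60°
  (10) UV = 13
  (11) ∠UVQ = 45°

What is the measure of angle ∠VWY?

Step 1: By the law of cosines on triangle WVY: WY² = 14² + 7² − 2·14·7·cos(60°) = 147, so WY = 7·√3.
Step 2: By the inverse law of cosines on triangle VWY: cos(∠VWY) = (14² + (7·√3)² − 7²) / (2·14·7·√3) = 294/339.48 = 0.866, so ∠VWY = 30°.

Therefore, the measure of angle ∠VWY = 30°.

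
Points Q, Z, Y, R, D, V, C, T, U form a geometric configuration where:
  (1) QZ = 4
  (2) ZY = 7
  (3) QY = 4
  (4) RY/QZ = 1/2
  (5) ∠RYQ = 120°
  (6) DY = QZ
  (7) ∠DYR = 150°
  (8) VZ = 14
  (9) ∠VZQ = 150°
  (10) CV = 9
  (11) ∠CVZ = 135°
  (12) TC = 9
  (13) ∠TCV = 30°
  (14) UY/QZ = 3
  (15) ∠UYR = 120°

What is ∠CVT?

Step 1: By the law of cosines on triangle VCT: VT² = 9² + 9² − 2·9·9·cos(30°) = 21.7, so VT ≈ 4.66.
Step 2: By the inverse law of cosines on triangle CVT: cos(∠CVT) = (9² + 4.66² − 9²) / (2·9·4.66) = 21.7/83.86 = 0.2588, so ∠CVT = 75°.

Therefore, the measure of angle ∠CVT = 75°.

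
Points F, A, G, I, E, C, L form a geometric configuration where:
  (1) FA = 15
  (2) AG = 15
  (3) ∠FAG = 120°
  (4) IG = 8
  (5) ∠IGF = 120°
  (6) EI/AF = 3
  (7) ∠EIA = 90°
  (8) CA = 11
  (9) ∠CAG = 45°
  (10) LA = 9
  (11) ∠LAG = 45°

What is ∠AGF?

Step 1: By the law of cosines on triangle GAF: GF² = 15² + 15² − 2·15·15·cos(120°) = 675, so GF = 15·√3.
Step 2: By the inverse law of cosines on triangle AGF: cos(∠AGF) = (15² + (15·√3)² − 15²) / (2·15·15·√3) = 675/779.42 = 0.866, so ∠AGF = 30°.

Therefore, the measure of angle ∠AGF = 30°.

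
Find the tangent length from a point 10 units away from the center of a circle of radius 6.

tangent = √(d² - r²) = √(10² - 6²) = √(100 - 36) = √64 = 8

8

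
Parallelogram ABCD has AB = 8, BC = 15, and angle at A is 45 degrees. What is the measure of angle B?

Opposite sides of a parallelogram are parallel, so consecutive angles form co-interior angles on a transversal.
Co-interior angles sum to 180°, giving angle B = 180 - 45 = 135 degrees.

135 degrees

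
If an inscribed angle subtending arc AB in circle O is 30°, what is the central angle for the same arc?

Central angle = 2 × 30° = 60° (inscribed angle theorem).

60°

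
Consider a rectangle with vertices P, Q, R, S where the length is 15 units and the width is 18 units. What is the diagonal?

d = sqrt(15^2 + 18^2) = sqrt(549) = 3*sqrt(61)

3*sqrt(61)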